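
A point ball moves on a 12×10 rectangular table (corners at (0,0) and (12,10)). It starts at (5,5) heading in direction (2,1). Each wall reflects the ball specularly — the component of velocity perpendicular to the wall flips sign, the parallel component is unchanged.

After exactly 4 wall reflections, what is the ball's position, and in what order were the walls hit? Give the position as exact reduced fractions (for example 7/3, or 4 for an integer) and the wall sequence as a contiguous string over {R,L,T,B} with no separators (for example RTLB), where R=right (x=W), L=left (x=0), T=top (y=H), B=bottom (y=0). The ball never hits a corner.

1. t=7/2 → R at (12,17/2); v=(-2,1)
2. t=3/2 → T at (9,10); v=(-2,-1)
3. t=9/2 → L at (0,11/2); v=(2,-1)
4. t=11/2 → B at (11,0); v=(2,1)

Final position: (11,0)
Wall sequence: RTLB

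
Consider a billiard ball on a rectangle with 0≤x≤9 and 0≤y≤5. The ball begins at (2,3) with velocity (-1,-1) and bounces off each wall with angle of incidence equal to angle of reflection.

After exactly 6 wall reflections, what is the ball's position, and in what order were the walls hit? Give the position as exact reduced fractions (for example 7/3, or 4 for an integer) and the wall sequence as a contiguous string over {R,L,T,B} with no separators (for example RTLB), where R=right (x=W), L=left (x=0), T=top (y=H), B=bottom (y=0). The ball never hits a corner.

Final position: (2,5)
Wall sequence: LBTRBT

1. t=2 → L at (0,1); v=(1,-1)
2. t=1 → B at (1,0); v=(1,1)
3. t=5 → T at (6,5); v=(1,-1)
4. t=3 → R at (9,2); v=(-1,-1)
5. t=2 → B at (7,0); v=(-1,1)
6. t=5 → T at (2,5); v=(-1,-1)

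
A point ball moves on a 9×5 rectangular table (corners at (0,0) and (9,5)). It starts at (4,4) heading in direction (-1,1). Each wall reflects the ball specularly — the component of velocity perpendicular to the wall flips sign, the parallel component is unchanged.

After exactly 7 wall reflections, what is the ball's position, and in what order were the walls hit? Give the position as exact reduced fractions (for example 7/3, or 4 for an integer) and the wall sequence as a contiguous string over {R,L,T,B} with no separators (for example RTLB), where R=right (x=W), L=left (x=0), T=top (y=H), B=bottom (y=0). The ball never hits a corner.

Final position: (1,5)
Wall sequence: TLBTRBT

1. t=1 → T at (3,5); v=(-1,-1)
2. t=3 → L at (0,2); v=(1,-1)
3. t=2 → B at (2,0); v=(1,1)
4. t=5 → T at (7,5); v=(1,-1)
5. t=2 → R at (9,3); v=(-1,-1)
6. t=3 → B at (6,0); v=(-1,1)
7. t=5 → T at (1,5); v=(-1,-1)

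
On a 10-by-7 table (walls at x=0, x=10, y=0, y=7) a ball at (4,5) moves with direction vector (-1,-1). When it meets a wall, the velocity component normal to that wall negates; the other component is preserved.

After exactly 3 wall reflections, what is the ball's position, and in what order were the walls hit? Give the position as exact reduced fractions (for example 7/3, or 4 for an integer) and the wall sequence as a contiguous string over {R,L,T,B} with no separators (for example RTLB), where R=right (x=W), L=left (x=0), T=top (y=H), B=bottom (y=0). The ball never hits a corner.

1. t=4 → L at (0,1); v=(1,-1)
2. t=1 → B at (1,0); v=(1,1)
3. t=7 → T at (8,7); v=(1,-1)

Final position: (8,7)
Wall sequence: LBT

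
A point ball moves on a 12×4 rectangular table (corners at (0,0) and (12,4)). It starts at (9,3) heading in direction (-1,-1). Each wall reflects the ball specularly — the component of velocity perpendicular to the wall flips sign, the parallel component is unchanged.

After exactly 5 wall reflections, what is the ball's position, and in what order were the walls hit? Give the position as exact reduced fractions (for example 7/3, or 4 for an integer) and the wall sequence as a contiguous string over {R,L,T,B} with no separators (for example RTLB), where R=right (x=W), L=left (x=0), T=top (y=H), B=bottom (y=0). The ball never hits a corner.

1. t=3 → B at (6,0); v=(-1,1)
2. t=4 → T at (2,4); v=(-1,-1)
3. t=2 → L at (0,2); v=(1,-1)
4. t=2 → B at (2,0); v=(1,1)
5. t=4 → T at (6,4); v=(1,-1)

Final position: (6,4)
Wall sequence: BTLBT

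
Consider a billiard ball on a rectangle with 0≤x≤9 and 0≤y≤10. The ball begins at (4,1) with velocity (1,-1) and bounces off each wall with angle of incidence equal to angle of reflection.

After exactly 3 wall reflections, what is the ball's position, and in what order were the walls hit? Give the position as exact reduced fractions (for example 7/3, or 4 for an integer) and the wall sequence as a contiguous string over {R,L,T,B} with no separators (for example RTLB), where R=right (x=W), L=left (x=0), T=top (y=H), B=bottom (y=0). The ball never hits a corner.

1. t=1 → B at (5,0); v=(1,1)
2. t=4 → R at (9,4); v=(-1,1)
3. t=6 → T at (3,10); v=(-1,-1)

Final position: (3,10)
Wall sequence: BRT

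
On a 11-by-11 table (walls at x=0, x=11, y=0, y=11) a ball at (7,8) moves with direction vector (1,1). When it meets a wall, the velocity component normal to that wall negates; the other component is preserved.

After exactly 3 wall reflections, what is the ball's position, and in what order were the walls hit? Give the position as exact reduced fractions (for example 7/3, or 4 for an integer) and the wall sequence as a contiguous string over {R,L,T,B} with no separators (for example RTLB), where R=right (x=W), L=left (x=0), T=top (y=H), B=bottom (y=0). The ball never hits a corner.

1. t=3 → T at (10,11); v=(1,-1)
2. t=1 → R at (11,10); v=(-1,-1)
3. t=10 → B at (1,0); v=(-1,1)

Final position: (1,0)
Wall sequence: TRB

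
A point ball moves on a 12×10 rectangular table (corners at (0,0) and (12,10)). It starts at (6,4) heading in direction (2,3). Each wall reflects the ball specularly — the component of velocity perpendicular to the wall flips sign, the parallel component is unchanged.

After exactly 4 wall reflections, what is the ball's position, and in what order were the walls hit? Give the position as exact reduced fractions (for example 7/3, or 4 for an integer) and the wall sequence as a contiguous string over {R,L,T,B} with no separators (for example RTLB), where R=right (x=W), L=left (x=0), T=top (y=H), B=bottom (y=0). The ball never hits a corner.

1. t=2 → T at (10,10); v=(2,-3)
2. t=1 → R at (12,7); v=(-2,-3)
3. t=7/3 → B at (22/3,0); v=(-2,3)
4. t=10/3 → T at (2/3,10); v=(-2,-3)

Final position: (2/3,10)
Wall sequence: TRBT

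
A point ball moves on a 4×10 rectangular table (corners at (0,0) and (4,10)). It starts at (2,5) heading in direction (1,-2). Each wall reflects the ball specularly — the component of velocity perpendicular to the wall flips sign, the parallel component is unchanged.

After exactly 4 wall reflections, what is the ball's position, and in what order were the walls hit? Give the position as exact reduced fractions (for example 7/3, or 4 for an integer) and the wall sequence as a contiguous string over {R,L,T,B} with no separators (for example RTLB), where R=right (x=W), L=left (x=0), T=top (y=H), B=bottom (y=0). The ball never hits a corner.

1. t=2 → R at (4,1); v=(-1,-2)
2. t=1/2 → B at (7/2,0); v=(-1,2)
3. t=7/2 → L at (0,7); v=(1,2)
4. t=3/2 → T at (3/2,10); v=(1,-2)

Final position: (3/2,10)
Wall sequence: RBLT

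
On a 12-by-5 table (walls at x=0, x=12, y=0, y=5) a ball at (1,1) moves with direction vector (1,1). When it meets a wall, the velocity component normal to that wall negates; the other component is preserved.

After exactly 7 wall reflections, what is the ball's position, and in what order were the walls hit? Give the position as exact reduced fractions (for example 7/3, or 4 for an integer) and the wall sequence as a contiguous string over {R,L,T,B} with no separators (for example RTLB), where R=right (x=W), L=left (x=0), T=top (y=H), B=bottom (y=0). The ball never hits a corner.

1. t=4 → T at (5,5); v=(1,-1)
2. t=5 → B at (10,0); v=(1,1)
3. t=2 → R at (12,2); v=(-1,1)
4. t=3 → T at (9,5); v=(-1,-1)
5. t=5 → B at (4,0); v=(-1,1)
6. t=4 → L at (0,4); v=(1,1)
7. t=1 → T at (1,5); v=(1,-1)

Final position: (1,5)
Wall sequence: TBRTBLT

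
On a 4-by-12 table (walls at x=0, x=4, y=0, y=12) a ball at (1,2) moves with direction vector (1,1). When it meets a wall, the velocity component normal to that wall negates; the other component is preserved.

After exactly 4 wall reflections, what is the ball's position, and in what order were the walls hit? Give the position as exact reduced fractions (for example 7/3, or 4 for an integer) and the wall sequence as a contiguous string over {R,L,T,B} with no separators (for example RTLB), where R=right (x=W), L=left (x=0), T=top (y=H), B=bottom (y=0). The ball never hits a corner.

Final position: (4,11)
Wall sequence: RLTR

1. t=3 → R at (4,5); v=(-1,1)
2. t=4 → L at (0,9); v=(1,1)
3. t=3 → T at (3,12); v=(1,-1)
4. t=1 → R at (4,11); v=(-1,-1)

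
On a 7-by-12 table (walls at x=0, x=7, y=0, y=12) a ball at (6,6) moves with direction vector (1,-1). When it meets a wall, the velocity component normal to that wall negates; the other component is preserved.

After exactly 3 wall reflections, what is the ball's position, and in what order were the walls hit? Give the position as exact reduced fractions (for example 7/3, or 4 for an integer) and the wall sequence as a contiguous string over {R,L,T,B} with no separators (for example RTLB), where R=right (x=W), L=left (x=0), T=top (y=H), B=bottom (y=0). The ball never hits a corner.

1. t=1 → R at (7,5); v=(-1,-1)
2. t=5 → B at (2,0); v=(-1,1)
3. t=2 → L at (0,2); v=(1,1)

Final position: (0,2)
Wall sequence: RBL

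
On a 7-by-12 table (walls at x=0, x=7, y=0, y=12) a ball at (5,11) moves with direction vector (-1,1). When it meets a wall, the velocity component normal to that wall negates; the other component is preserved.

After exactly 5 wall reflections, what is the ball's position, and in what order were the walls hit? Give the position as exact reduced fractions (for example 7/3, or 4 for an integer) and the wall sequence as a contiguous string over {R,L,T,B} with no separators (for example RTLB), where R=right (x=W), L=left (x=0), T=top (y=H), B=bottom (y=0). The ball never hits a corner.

1. t=1 → T at (4,12); v=(-1,-1)
2. t=4 → L at (0,8); v=(1,-1)
3. t=7 → R at (7,1); v=(-1,-1)
4. t=1 → B at (6,0); v=(-1,1)
5. t=6 → L at (0,6); v=(1,1)

Final position: (0,6)
Wall sequence: TLRBL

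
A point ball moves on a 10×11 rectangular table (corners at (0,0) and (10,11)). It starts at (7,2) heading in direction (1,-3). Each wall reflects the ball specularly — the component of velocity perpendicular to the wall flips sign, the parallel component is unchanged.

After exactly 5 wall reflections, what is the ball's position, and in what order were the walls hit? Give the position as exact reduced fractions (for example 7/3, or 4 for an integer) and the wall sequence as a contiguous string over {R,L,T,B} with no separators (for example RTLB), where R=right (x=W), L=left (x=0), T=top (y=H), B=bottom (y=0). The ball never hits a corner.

1. t=2/3 → B at (23/3,0); v=(1,3)
2. t=7/3 → R at (10,7); v=(-1,3)
3. t=4/3 → T at (26/3,11); v=(-1,-3)
4. t=11/3 → B at (5,0); v=(-1,3)
5. t=11/3 → T at (4/3,11); v=(-1,-3)

Final position: (4/3,11)
Wall sequence: BRTBT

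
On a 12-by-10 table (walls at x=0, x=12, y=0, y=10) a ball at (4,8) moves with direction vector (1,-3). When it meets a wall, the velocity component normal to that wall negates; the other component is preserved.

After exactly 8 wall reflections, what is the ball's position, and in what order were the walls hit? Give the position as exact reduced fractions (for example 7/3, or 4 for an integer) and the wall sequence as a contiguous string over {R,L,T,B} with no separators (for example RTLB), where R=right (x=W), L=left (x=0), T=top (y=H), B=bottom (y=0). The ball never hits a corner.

Final position: (0,8)
Wall sequence: BTRBTBTL

1. t=8/3 → B at (20/3,0); v=(1,3)
2. t=10/3 → T at (10,10); v=(1,-3)
3. t=2 → R at (12,4); v=(-1,-3)
4. t=4/3 → B at (32/3,0); v=(-1,3)
5. t=10/3 → T at (22/3,10); v=(-1,-3)
6. t=10/3 → B at (4,0); v=(-1,3)
7. t=10/3 → T at (2/3,10); v=(-1,-3)
8. t=2/3 → L at (0,8); v=(1,-3)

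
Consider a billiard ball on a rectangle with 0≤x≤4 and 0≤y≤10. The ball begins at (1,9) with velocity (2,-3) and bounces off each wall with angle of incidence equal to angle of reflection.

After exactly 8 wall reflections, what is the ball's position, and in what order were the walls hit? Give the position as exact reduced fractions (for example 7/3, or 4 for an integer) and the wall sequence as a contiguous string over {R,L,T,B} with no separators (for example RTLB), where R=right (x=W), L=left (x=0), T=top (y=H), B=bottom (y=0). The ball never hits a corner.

1. t=3/2 → R at (4,9/2); v=(-2,-3)
2. t=3/2 → B at (1,0); v=(-2,3)
3. t=1/2 → L at (0,3/2); v=(2,3)
4. t=2 → R at (4,15/2); v=(-2,3)
5. t=5/6 → T at (7/3,10); v=(-2,-3)
6. t=7/6 → L at (0,13/2); v=(2,-3)
7. t=2 → R at (4,1/2); v=(-2,-3)
8. t=1/6 → B at (11/3,0); v=(-2,3)

Final position: (11/3,0)
Wall sequence: RBLRTLRB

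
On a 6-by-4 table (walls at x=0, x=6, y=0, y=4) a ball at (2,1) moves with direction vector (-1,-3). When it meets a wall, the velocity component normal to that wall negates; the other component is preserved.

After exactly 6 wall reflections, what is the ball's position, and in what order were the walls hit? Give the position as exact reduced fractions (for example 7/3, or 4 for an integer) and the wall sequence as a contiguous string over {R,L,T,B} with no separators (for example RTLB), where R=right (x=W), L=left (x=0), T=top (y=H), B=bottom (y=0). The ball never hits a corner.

1. t=1/3 → B at (5/3,0); v=(-1,3)
2. t=4/3 → T at (1/3,4); v=(-1,-3)
3. t=1/3 → L at (0,3); v=(1,-3)
4. t=1 → B at (1,0); v=(1,3)
5. t=4/3 → T at (7/3,4); v=(1,-3)
6. t=4/3 → B at (11/3,0); v=(1,3)

Final position: (11/3,0)
Wall sequence: BTLBTB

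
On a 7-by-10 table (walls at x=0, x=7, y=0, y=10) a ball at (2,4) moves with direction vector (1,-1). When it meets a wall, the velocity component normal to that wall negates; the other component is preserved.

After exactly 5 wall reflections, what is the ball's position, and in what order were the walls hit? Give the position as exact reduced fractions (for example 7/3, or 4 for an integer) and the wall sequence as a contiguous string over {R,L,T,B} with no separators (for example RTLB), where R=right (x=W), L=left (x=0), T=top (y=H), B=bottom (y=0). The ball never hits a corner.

1. t=4 → B at (6,0); v=(1,1)
2. t=1 → R at (7,1); v=(-1,1)
3. t=7 → L at (0,8); v=(1,1)
4. t=2 → T at (2,10); v=(1,-1)
5. t=5 → R at (7,5); v=(-1,-1)

Final position: (7,5)
Wall sequence: BRLTR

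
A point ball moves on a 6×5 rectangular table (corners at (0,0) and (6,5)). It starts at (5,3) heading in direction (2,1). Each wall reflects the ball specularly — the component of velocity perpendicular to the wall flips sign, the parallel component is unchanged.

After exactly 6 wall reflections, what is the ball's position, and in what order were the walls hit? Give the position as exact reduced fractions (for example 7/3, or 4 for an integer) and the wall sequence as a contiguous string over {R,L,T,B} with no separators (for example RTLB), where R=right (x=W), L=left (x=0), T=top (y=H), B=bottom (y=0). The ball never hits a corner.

1. t=1/2 → R at (6,7/2); v=(-2,1)
2. t=3/2 → T at (3,5); v=(-2,-1)
3. t=3/2 → L at (0,7/2); v=(2,-1)
4. t=3 → R at (6,1/2); v=(-2,-1)
5. t=1/2 → B at (5,0); v=(-2,1)
6. t=5/2 → L at (0,5/2); v=(2,1)

Final position: (0,5/2)
Wall sequence: RTLRBL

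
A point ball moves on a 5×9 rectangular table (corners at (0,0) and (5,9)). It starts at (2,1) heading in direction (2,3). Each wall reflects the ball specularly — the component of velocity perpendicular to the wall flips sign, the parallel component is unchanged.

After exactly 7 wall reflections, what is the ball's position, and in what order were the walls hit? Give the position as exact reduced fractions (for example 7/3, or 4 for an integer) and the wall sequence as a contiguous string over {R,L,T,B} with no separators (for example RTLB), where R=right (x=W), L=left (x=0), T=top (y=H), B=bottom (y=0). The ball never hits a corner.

Final position: (0,8)
Wall sequence: RTLBRTL

1. t=3/2 → R at (5,11/2); v=(-2,3)
2. t=7/6 → T at (8/3,9); v=(-2,-3)
3. t=4/3 → L at (0,5); v=(2,-3)
4. t=5/3 → B at (10/3,0); v=(2,3)
5. t=5/6 → R at (5,5/2); v=(-2,3)
6. t=13/6 → T at (2/3,9); v=(-2,-3)
7. t=1/3 → L at (0,8); v=(2,-3)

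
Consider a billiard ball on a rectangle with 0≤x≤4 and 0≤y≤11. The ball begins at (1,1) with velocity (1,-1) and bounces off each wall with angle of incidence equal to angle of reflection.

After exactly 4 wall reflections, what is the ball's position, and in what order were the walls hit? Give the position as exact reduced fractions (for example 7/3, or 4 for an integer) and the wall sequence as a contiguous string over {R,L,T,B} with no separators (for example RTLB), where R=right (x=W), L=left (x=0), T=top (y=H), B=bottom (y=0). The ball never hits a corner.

1. t=1 → B at (2,0); v=(1,1)
2. t=2 → R at (4,2); v=(-1,1)
3. t=4 → L at (0,6); v=(1,1)
4. t=4 → R at (4,10); v=(-1,1)

Final position: (4,10)
Wall sequence: BRLR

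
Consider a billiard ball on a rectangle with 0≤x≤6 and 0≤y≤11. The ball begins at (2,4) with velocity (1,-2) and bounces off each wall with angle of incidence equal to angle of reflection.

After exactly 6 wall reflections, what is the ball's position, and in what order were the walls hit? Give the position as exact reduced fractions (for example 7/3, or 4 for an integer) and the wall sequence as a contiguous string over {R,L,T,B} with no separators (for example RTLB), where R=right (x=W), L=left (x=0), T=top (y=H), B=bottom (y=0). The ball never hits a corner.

1. t=2 → B at (4,0); v=(1,2)
2. t=2 → R at (6,4); v=(-1,2)
3. t=7/2 → T at (5/2,11); v=(-1,-2)
4. t=5/2 → L at (0,6); v=(1,-2)
5. t=3 → B at (3,0); v=(1,2)
6. t=3 → R at (6,6); v=(-1,2)

Final position: (6,6)
Wall sequence: BRTLBR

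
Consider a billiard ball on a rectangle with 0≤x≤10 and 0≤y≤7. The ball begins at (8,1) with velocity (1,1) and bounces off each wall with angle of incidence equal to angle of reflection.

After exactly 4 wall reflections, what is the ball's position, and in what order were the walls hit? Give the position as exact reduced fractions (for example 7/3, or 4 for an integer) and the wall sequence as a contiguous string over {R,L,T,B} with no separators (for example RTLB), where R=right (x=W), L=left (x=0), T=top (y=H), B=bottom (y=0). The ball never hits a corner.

Final position: (1,0)
Wall sequence: RTLB

1. t=2 → R at (10,3); v=(-1,1)
2. t=4 → T at (6,7); v=(-1,-1)
3. t=6 → L at (0,1); v=(1,-1)
4. t=1 → B at (1,0); v=(1,1)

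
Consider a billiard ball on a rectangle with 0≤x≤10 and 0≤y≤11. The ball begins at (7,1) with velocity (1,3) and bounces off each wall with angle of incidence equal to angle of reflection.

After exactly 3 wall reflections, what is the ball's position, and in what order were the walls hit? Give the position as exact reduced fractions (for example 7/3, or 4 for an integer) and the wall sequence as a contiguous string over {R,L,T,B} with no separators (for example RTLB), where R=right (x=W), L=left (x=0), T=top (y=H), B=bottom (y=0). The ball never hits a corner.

1. t=3 → R at (10,10); v=(-1,3)
2. t=1/3 → T at (29/3,11); v=(-1,-3)
3. t=11/3 → B at (6,0); v=(-1,3)

Final position: (6,0)
Wall sequence: RTB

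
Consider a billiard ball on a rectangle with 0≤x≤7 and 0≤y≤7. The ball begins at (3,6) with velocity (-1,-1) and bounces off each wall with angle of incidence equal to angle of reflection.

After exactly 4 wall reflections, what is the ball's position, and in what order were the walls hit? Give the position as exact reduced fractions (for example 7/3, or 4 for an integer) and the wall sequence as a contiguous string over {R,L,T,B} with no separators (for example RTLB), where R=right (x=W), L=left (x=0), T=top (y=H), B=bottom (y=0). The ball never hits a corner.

1. t=3 → L at (0,3); v=(1,-1)
2. t=3 → B at (3,0); v=(1,1)
3. t=4 → R at (7,4); v=(-1,1)
4. t=3 → T at (4,7); v=(-1,-1)

Final position: (4,7)
Wall sequence: LBRT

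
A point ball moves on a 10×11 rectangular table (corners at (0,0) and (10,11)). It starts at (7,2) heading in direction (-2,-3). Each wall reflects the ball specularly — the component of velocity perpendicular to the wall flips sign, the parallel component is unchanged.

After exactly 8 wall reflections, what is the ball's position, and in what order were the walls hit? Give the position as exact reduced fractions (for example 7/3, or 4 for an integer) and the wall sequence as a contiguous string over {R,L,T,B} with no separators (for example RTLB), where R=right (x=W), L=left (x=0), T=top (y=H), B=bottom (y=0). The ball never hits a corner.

Final position: (11/3,0)
Wall sequence: BLTBRTLB

1. t=2/3 → B at (17/3,0); v=(-2,3)
2. t=17/6 → L at (0,17/2); v=(2,3)
3. t=5/6 → T at (5/3,11); v=(2,-3)
4. t=11/3 → B at (9,0); v=(2,3)
5. t=1/2 → R at (10,3/2); v=(-2,3)
6. t=19/6 → T at (11/3,11); v=(-2,-3)
7. t=11/6 → L at (0,11/2); v=(2,-3)
8. t=11/6 → B at (11/3,0); v=(2,3)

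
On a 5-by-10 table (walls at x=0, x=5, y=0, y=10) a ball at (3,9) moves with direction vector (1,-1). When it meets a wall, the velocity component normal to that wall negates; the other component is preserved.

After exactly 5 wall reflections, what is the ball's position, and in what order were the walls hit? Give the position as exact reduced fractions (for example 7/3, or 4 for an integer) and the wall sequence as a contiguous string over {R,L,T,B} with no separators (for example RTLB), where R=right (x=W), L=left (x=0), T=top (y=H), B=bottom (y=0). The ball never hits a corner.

1. t=2 → R at (5,7); v=(-1,-1)
2. t=5 → L at (0,2); v=(1,-1)
3. t=2 → B at (2,0); v=(1,1)
4. t=3 → R at (5,3); v=(-1,1)
5. t=5 → L at (0,8); v=(1,1)

Final position: (0,8)
Wall sequence: RLBRL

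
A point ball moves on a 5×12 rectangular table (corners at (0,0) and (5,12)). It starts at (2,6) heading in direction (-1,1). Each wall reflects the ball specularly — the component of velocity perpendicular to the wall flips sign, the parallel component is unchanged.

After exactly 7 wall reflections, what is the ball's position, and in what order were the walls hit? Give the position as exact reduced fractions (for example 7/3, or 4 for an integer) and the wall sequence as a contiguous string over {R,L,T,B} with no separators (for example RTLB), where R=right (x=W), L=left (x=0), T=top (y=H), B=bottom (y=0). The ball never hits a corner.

1. t=2 → L at (0,8); v=(1,1)
2. t=4 → T at (4,12); v=(1,-1)
3. t=1 → R at (5,11); v=(-1,-1)
4. t=5 → L at (0,6); v=(1,-1)
5. t=5 → R at (5,1); v=(-1,-1)
6. t=1 → B at (4,0); v=(-1,1)
7. t=4 → L at (0,4); v=(1,1)

Final position: (0,4)
Wall sequence: LTRLRBL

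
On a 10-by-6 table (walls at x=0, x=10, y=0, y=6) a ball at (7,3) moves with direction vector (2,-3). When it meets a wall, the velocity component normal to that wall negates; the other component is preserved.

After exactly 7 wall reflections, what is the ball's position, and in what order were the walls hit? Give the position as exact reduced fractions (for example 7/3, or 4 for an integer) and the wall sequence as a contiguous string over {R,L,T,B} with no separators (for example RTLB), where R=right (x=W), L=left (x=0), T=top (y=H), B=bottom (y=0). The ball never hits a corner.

1. t=1 → B at (9,0); v=(2,3)
2. t=1/2 → R at (10,3/2); v=(-2,3)
3. t=3/2 → T at (7,6); v=(-2,-3)
4. t=2 → B at (3,0); v=(-2,3)
5. t=3/2 → L at (0,9/2); v=(2,3)
6. t=1/2 → T at (1,6); v=(2,-3)
7. t=2 → B at (5,0); v=(2,3)

Final position: (5,0)
Wall sequence: BRTBLTB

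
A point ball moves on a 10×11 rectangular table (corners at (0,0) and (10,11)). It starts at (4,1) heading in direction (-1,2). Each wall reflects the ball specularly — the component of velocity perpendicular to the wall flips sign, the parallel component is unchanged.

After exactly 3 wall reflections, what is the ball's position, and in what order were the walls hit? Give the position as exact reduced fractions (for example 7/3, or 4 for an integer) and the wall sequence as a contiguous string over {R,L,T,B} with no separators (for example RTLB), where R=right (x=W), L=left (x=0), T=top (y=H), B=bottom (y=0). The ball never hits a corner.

Final position: (13/2,0)
Wall sequence: LTB

1. t=4 → L at (0,9); v=(1,2)
2. t=1 → T at (1,11); v=(1,-2)
3. t=11/2 → B at (13/2,0); v=(1,2)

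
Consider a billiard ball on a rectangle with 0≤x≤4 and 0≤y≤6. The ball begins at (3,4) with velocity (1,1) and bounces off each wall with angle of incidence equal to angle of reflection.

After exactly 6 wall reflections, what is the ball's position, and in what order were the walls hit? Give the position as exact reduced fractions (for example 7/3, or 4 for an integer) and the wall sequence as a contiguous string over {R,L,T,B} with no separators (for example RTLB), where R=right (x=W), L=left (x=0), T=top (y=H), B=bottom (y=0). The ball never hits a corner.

1. t=1 → R at (4,5); v=(-1,1)
2. t=1 → T at (3,6); v=(-1,-1)
3. t=3 → L at (0,3); v=(1,-1)
4. t=3 → B at (3,0); v=(1,1)
5. t=1 → R at (4,1); v=(-1,1)
6. t=4 → L at (0,5); v=(1,1)

Final position: (0,5)
Wall sequence: RTLBRL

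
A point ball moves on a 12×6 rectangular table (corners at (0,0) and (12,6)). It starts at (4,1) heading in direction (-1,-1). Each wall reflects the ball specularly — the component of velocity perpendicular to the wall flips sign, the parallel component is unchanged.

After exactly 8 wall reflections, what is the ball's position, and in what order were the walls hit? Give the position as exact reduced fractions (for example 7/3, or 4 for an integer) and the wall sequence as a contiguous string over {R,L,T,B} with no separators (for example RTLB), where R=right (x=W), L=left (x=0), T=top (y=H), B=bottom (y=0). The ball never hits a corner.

Final position: (0,3)
Wall sequence: BLTBRTBL

1. t=1 → B at (3,0); v=(-1,1)
2. t=3 → L at (0,3); v=(1,1)
3. t=3 → T at (3,6); v=(1,-1)
4. t=6 → B at (9,0); v=(1,1)
5. t=3 → R at (12,3); v=(-1,1)
6. t=3 → T at (9,6); v=(-1,-1)
7. t=6 → B at (3,0); v=(-1,1)
8. t=3 → L at (0,3); v=(1,1)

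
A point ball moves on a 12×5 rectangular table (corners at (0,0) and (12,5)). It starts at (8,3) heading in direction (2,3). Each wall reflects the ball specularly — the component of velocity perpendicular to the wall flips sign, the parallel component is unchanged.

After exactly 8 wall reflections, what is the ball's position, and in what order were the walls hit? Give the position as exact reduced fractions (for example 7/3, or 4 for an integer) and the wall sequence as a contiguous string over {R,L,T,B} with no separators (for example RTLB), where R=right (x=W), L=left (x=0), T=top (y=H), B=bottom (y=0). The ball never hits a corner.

1. t=2/3 → T at (28/3,5); v=(2,-3)
2. t=4/3 → R at (12,1); v=(-2,-3)
3. t=1/3 → B at (34/3,0); v=(-2,3)
4. t=5/3 → T at (8,5); v=(-2,-3)
5. t=5/3 → B at (14/3,0); v=(-2,3)
6. t=5/3 → T at (4/3,5); v=(-2,-3)
7. t=2/3 → L at (0,3); v=(2,-3)
8. t=1 → B at (2,0); v=(2,3)

Final position: (2,0)
Wall sequence: TRBTBTLB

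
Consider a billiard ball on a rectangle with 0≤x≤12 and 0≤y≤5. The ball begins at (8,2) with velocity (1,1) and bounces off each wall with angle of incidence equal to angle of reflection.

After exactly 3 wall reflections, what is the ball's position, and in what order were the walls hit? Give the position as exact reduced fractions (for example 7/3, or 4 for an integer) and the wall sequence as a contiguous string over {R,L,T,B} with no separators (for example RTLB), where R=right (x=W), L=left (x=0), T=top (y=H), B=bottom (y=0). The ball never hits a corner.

1. t=3 → T at (11,5); v=(1,-1)
2. t=1 → R at (12,4); v=(-1,-1)
3. t=4 → B at (8,0); v=(-1,1)

Final position: (8,0)
Wall sequence: TRB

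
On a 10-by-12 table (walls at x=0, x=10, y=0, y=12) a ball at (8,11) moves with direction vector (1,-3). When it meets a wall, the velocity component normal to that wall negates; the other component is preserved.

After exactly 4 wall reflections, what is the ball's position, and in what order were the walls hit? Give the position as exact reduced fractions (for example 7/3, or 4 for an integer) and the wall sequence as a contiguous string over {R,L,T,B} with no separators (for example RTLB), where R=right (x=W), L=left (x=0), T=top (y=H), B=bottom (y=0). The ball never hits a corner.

Final position: (1/3,0)
Wall sequence: RBTB

1. t=2 → R at (10,5); v=(-1,-3)
2. t=5/3 → B at (25/3,0); v=(-1,3)
3. t=4 → T at (13/3,12); v=(-1,-3)
4. t=4 → B at (1/3,0); v=(-1,3)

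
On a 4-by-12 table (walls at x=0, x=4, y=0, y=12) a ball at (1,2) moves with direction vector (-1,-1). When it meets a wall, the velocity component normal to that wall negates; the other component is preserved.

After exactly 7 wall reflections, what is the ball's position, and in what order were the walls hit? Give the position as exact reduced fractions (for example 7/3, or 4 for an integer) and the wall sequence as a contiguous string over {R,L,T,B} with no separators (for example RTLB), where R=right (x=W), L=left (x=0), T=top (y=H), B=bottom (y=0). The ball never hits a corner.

Final position: (0,9)
Wall sequence: LBRLRTL

1. t=1 → L at (0,1); v=(1,-1)
2. t=1 → B at (1,0); v=(1,1)
3. t=3 → R at (4,3); v=(-1,1)
4. t=4 → L at (0,7); v=(1,1)
5. t=4 → R at (4,11); v=(-1,1)
6. t=1 → T at (3,12); v=(-1,-1)
7. t=3 → L at (0,9); v=(1,-1)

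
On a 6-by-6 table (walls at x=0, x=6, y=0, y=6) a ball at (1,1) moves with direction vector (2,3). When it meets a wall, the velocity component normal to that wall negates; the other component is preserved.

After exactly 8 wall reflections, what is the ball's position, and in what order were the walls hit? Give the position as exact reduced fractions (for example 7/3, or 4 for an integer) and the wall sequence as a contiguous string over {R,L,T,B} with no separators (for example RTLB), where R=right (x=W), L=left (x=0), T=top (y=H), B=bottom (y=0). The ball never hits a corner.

1. t=5/3 → T at (13/3,6); v=(2,-3)
2. t=5/6 → R at (6,7/2); v=(-2,-3)
3. t=7/6 → B at (11/3,0); v=(-2,3)
4. t=11/6 → L at (0,11/2); v=(2,3)
5. t=1/6 → T at (1/3,6); v=(2,-3)
6. t=2 → B at (13/3,0); v=(2,3)
7. t=5/6 → R at (6,5/2); v=(-2,3)
8. t=7/6 → T at (11/3,6); v=(-2,-3)

Final position: (11/3,6)
Wall sequence: TRBLTBRT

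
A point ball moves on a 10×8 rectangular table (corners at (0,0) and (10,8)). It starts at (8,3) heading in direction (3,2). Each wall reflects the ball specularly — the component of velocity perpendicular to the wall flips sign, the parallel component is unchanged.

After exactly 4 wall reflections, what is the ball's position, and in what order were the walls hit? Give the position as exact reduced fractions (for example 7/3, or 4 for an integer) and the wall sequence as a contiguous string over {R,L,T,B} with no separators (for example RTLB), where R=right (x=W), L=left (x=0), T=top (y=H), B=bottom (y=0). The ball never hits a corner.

1. t=2/3 → R at (10,13/3); v=(-3,2)
2. t=11/6 → T at (9/2,8); v=(-3,-2)
3. t=3/2 → L at (0,5); v=(3,-2)
4. t=5/2 → B at (15/2,0); v=(3,2)

Final position: (15/2,0)
Wall sequence: RTLB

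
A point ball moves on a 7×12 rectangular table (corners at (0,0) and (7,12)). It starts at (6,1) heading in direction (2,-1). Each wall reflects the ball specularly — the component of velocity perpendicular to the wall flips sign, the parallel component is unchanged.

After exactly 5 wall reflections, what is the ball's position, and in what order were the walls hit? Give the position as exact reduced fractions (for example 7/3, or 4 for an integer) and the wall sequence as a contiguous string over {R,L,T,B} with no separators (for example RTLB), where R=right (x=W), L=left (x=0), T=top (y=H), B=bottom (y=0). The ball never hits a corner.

1. t=1/2 → R at (7,1/2); v=(-2,-1)
2. t=1/2 → B at (6,0); v=(-2,1)
3. t=3 → L at (0,3); v=(2,1)
4. t=7/2 → R at (7,13/2); v=(-2,1)
5. t=7/2 → L at (0,10); v=(2,1)

Final position: (0,10)
Wall sequence: RBLRL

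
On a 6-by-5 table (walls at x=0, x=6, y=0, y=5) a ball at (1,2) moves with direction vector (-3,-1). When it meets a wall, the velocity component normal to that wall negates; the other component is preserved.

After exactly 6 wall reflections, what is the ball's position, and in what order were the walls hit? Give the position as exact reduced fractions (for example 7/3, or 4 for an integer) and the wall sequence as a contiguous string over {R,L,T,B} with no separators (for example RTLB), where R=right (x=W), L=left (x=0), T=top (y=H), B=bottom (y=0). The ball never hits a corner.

1. t=1/3 → L at (0,5/3); v=(3,-1)
2. t=5/3 → B at (5,0); v=(3,1)
3. t=1/3 → R at (6,1/3); v=(-3,1)
4. t=2 → L at (0,7/3); v=(3,1)
5. t=2 → R at (6,13/3); v=(-3,1)
6. t=2/3 → T at (4,5); v=(-3,-1)

Final position: (4,5)
Wall sequence: LBRLRT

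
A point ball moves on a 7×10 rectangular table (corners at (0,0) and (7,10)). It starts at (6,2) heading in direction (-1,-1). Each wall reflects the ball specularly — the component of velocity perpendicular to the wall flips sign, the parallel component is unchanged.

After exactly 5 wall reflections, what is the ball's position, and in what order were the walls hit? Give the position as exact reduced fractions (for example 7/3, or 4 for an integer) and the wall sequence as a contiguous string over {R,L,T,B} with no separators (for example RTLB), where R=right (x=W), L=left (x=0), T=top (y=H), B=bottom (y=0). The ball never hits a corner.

1. t=2 → B at (4,0); v=(-1,1)
2. t=4 → L at (0,4); v=(1,1)
3. t=6 → T at (6,10); v=(1,-1)
4. t=1 → R at (7,9); v=(-1,-1)
5. t=7 → L at (0,2); v=(1,-1)

Final position: (0,2)
Wall sequence: BLTRL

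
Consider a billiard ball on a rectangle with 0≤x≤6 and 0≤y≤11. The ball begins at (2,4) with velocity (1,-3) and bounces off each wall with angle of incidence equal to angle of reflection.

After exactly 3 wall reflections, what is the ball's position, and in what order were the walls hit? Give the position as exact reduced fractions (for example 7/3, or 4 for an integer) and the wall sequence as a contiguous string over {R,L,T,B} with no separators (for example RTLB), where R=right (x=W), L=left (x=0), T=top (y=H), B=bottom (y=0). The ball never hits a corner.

Final position: (5,11)
Wall sequence: BRT

1. t=4/3 → B at (10/3,0); v=(1,3)
2. t=8/3 → R at (6,8); v=(-1,3)
3. t=1 → T at (5,11); v=(-1,-3)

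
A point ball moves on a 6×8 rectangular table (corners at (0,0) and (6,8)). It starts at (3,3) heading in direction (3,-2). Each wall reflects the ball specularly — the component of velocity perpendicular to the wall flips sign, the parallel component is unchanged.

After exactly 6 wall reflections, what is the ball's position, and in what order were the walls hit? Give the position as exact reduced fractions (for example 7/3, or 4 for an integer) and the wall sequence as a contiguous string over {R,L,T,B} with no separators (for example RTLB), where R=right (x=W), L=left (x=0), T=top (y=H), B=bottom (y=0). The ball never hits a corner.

Final position: (0,5)
Wall sequence: RBLRTL

1. t=1 → R at (6,1); v=(-3,-2)
2. t=1/2 → B at (9/2,0); v=(-3,2)
3. t=3/2 → L at (0,3); v=(3,2)
4. t=2 → R at (6,7); v=(-3,2)
5. t=1/2 → T at (9/2,8); v=(-3,-2)
6. t=3/2 → L at (0,5); v=(3,-2)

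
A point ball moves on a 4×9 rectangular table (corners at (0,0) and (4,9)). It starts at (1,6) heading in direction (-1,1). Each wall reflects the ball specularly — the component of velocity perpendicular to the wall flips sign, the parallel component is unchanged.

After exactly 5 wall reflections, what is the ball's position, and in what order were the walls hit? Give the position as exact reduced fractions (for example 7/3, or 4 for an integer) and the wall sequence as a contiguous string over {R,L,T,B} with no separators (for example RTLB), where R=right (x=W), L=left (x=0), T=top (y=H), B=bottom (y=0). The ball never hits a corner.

1. t=1 → L at (0,7); v=(1,1)
2. t=2 → T at (2,9); v=(1,-1)
3. t=2 → R at (4,7); v=(-1,-1)
4. t=4 → L at (0,3); v=(1,-1)
5. t=3 → B at (3,0); v=(1,1)

Final position: (3,0)
Wall sequence: LTRLB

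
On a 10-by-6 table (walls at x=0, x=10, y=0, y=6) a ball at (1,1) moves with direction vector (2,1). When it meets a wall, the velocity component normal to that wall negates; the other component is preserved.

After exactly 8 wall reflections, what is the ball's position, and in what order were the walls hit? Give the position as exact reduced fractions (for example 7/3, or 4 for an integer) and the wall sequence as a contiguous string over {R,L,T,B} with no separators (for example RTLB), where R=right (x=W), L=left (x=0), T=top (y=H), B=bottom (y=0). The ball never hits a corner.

Final position: (7,0)
Wall sequence: RTLBRTLB

1. t=9/2 → R at (10,11/2); v=(-2,1)
2. t=1/2 → T at (9,6); v=(-2,-1)
3. t=9/2 → L at (0,3/2); v=(2,-1)
4. t=3/2 → B at (3,0); v=(2,1)
5. t=7/2 → R at (10,7/2); v=(-2,1)
6. t=5/2 → T at (5,6); v=(-2,-1)
7. t=5/2 → L at (0,7/2); v=(2,-1)
8. t=7/2 → B at (7,0); v=(2,1)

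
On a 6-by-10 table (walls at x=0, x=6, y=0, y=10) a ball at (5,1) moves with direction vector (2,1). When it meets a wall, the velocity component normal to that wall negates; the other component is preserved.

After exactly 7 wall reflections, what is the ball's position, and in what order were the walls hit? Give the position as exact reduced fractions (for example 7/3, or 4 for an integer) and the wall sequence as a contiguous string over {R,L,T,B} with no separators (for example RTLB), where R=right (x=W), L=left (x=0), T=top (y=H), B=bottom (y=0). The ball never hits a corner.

1. t=1/2 → R at (6,3/2); v=(-2,1)
2. t=3 → L at (0,9/2); v=(2,1)
3. t=3 → R at (6,15/2); v=(-2,1)
4. t=5/2 → T at (1,10); v=(-2,-1)
5. t=1/2 → L at (0,19/2); v=(2,-1)
6. t=3 → R at (6,13/2); v=(-2,-1)
7. t=3 → L at (0,7/2); v=(2,-1)

Final position: (0,7/2)
Wall sequence: RLRTLRL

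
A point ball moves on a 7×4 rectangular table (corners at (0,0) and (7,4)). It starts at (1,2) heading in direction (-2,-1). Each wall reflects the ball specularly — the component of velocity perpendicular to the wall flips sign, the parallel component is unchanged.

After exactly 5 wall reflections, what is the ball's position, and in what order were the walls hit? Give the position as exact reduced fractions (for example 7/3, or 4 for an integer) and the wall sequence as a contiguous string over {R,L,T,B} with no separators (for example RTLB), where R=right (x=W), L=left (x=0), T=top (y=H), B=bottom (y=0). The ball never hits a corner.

Final position: (0,5/2)
Wall sequence: LBRTL

1. t=1/2 → L at (0,3/2); v=(2,-1)
2. t=3/2 → B at (3,0); v=(2,1)
3. t=2 → R at (7,2); v=(-2,1)
4. t=2 → T at (3,4); v=(-2,-1)
5. t=3/2 → L at (0,5/2); v=(2,-1)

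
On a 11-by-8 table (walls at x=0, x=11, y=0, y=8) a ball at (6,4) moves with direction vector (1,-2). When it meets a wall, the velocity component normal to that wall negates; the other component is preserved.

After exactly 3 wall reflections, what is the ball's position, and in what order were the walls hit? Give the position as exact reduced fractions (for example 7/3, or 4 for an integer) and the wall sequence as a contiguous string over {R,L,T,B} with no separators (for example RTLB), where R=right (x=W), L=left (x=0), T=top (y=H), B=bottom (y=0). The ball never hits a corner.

Final position: (10,8)
Wall sequence: BRT

1. t=2 → B at (8,0); v=(1,2)
2. t=3 → R at (11,6); v=(-1,2)
3. t=1 → T at (10,8); v=(-1,-2)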